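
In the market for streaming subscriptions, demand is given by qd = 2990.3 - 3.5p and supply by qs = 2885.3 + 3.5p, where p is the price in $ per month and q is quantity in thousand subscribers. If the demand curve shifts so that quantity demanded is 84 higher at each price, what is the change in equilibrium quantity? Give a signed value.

Equating demand and supply, 2990.3 - 3.5p = 2885.3 + 3.5p gives 7p = 105, so p* = 15.
Substitute back: q* = 2990.3 - 3.5(15) = 2937.8.
After the shift, demand is qd = 3074.3 - 3.5p.
The new intersection has 189 = 7p, i.e. p = 27, q = 2979.8.
Δq = 2979.8 - 2937.8 = 42.

Δq = 42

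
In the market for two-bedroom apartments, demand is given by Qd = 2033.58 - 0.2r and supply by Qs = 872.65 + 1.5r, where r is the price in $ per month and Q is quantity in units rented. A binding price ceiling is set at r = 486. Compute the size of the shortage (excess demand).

Evaluating both curves at the ceiling price 486 gives Qd = 1936.38, Qs = 1601.65.
Shortage = Qd - Qs = 1936.38 - 1601.65 = 334.73.

Shortage = 334.73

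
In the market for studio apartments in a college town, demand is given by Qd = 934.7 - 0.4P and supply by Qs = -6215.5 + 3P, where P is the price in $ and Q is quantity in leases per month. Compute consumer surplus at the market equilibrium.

Set Qd = Qs: 934.7 - 0.4P = -6215.5 + 3P, so 7150.2 = 3.4P and P* = 2103.
Then Q* = 934.7 - 0.4(2103) = 93.5.
Demand choke price (Qd = 0): P = 934.7/0.4 = 2336.75. Consumer surplus = ½ × (2336.75 - 2103) × 93.5 = 10927.8125.

Consumer surplus = 10927.8125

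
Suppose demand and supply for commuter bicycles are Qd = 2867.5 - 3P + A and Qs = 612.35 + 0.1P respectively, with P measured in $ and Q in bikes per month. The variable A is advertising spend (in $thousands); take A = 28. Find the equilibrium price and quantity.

With A = 28, demand is Qd = 2895.5 - 3P.
The market clears where 2895.5 - 3P = 612.35 + 0.1P. Rearranging, 3.1P = 2283.15, hence P* = 736.5.
From the demand curve, Q* = 2895.5 - 3(736.5) = 686.

P* = 736.5, Q* = 686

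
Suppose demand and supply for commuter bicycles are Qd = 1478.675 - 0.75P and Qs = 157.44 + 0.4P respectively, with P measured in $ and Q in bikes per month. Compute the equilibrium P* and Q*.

P* = 1148.9, Q* = 617

Set Qd = Qs: 1478.675 - 0.75P = 157.44 + 0.4P, so 1321.235 = 1.15P and P* = 1148.9.
From the demand curve, Q* = 1478.675 - 0.75(1148.9) = 617.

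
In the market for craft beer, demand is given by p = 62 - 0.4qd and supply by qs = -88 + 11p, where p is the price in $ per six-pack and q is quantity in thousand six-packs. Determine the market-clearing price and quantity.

Rewriting in direct form: qd = 155 - 2.5p.
Set qd = qs: 155 - 2.5p = -88 + 11p, so 243 = 13.5p and p* = 18.
From the demand curve, q* = 155 - 2.5(18) = 110.

p* = 18, q* = 110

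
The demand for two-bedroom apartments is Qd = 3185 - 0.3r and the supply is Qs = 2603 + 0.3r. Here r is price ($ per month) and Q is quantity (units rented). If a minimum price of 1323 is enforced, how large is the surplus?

With r fixed at 1323, quantity demanded is 2788.1 and quantity supplied is 2999.9.
Surplus = Qs - Qd = 2999.9 - 2788.1 = 211.8.

Surplus = 211.8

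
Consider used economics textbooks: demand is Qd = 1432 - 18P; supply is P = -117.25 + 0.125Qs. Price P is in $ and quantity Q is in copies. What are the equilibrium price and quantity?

P* = 19, Q* = 1090

Inverting to quantity form: Qs = 938 + 8P.
Equating demand and supply, 1432 - 18P = 938 + 8P gives 26P = 494, so P* = 19.
From the demand curve, Q* = 1432 - 18(19) = 1090.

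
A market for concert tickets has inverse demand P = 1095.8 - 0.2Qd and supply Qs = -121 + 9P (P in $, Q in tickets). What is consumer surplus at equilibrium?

Consumer surplus = 1210344.1

Rewriting in direct form: Qd = 5479 - 5P.
At equilibrium Qd = Qs, so 5479 - 5P = -121 + 9P; collecting terms, 5600 = 14P and P* = 400.
From the demand curve, Q* = 5479 - 5(400) = 3479.
Demand choke price (Qd = 0): P = 5479/5 = 1095.8. Consumer surplus = ½ × (1095.8 - 400) × 3479 = 1210344.1.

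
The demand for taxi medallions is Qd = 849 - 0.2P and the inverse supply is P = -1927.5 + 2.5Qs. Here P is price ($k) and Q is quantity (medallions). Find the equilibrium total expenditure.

Total expenditure = 106990

In direct form, Qs = 771 + 0.4P.
Set Qd = Qs: 849 - 0.2P = 771 + 0.4P, so 78 = 0.6P and P* = 130.
From the demand curve, Q* = 849 - 0.2(130) = 823.
Total expenditure = P* × Q* = 130 × 823 = 106990.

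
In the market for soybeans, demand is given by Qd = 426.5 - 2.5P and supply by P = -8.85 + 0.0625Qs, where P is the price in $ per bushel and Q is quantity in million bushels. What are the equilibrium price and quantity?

P* = 15.4, Q* = 388

Solving each curve for Q: Qs = 141.6 + 16P.
The market clears where 426.5 - 2.5P = 141.6 + 16P. Rearranging, 18.5P = 284.9, hence P* = 15.4.
Substitute back: Q* = 426.5 - 2.5(15.4) = 388.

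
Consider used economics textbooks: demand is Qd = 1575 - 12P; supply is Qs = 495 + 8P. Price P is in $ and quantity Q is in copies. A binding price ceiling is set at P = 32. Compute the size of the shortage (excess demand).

Shortage = 440

At P = 32: Qd = 1191 and Qs = 751.
Shortage = Qd - Qs = 1191 - 751 = 440.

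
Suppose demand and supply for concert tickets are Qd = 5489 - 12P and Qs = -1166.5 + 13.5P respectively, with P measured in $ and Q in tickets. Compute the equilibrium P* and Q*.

P* = 261, Q* = 2357

At equilibrium Qd = Qs, so 5489 - 12P = -1166.5 + 13.5P; collecting terms, 6655.5 = 25.5P and P* = 261.
Substitute back: Q* = 5489 - 12(261) = 2357.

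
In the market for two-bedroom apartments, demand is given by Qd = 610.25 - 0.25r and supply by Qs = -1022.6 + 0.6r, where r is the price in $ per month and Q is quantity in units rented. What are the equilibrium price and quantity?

r* = 1921, Q* = 130

The market clears where 610.25 - 0.25r = -1022.6 + 0.6r. Rearranging, 0.85r = 1632.85, hence r* = 1921.
Substitute back: Q* = 610.25 - 0.25(1921) = 130.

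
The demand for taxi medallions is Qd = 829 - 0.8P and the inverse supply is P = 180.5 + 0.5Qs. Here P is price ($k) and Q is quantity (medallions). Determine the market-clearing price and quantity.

P* = 425, Q* = 489

In direct form, Qs = -361 + 2P.
The market clears where 829 - 0.8P = -361 + 2P. Rearranging, 2.8P = 1190, hence P* = 425.
Then Q* = 829 - 0.8(425) = 489.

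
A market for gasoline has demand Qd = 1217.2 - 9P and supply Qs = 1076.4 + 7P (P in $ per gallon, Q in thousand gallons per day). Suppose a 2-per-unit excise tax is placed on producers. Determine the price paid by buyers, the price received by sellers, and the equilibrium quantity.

P_b = 9.675, P_s = 7.675, Q = 1130.125

Producers keep P_s = P_b - 2 per unit, so supply in terms of the buyer price is Qs = 1062.4 + 7P_b.
Set Qd = Qs: 1217.2 - 9P_b = 1062.4 + 7P_b, so 154.8 = 16P_b and P_b = 9.675.
So P_s = 7.675 and the quantity traded is Q = 1217.2 - 9(9.675) = 1130.125.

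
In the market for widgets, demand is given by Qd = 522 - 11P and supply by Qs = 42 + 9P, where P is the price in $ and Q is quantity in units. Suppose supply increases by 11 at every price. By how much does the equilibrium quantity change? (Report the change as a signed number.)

At equilibrium Qd = Qs, so 522 - 11P = 42 + 9P; collecting terms, 480 = 20P and P* = 24.
Plugging P* into demand: Q* = 522 - 11(24) = 258.
After the shift, supply is Qs = 53 + 9P.
New equilibrium: 469 = 20P, so P = 23.45 and Q = 264.05.
ΔQ = 264.05 - 258 = 6.05.

ΔQ = 6.05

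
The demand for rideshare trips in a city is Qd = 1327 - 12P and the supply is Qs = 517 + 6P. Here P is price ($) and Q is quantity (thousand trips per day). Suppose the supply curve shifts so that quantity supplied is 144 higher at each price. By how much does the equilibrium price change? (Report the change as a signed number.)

ΔP = -8

Set Qd = Qs: 1327 - 12P = 517 + 6P, so 810 = 18P and P* = 45.
Then Q* = 1327 - 12(45) = 787.
After the shift, supply is Qs = 661 + 6P.
Re-solving, 18P = 666 gives P = 37 and Q = 883.
ΔP = 37 - 45 = -8.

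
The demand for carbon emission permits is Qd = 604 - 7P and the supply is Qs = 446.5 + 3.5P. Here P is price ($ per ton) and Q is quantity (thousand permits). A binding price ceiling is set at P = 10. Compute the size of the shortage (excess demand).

With P fixed at 10, quantity demanded is 534 and quantity supplied is 481.5.
Shortage = Qd - Qs = 534 - 481.5 = 52.5.

Shortage = 52.5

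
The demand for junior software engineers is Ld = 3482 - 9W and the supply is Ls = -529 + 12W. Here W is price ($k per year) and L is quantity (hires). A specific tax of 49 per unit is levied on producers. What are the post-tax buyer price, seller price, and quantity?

With a tax of 49 on producers, they supply based on the net price W_s = W_b - 49, so Ls = -1117 + 12W_b.
Market clearing requires 3482 - 9W_b = -1117 + 12W_b; hence 4599 = 21W_b and W_b = 219.
So W_s = 170 and the quantity traded is L = 3482 - 9(219) = 1511.

W_b = 219, W_s = 170, L = 1511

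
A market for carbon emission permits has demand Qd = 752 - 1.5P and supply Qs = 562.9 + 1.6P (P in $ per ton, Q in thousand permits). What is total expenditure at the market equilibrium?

Equating demand and supply, 752 - 1.5P = 562.9 + 1.6P gives 3.1P = 189.1, so P* = 61.
From the demand curve, Q* = 752 - 1.5(61) = 660.5.
Total expenditure = P* × Q* = 61 × 660.5 = 40290.5.

Total expenditure = 40290.5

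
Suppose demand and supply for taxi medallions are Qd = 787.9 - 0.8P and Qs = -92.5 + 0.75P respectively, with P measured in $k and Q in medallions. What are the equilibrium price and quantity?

Set Qd = Qs: 787.9 - 0.8P = -92.5 + 0.75P, so 880.4 = 1.55P and P* = 568.
From the demand curve, Q* = 787.9 - 0.8(568) = 333.5.

P* = 568, Q* = 333.5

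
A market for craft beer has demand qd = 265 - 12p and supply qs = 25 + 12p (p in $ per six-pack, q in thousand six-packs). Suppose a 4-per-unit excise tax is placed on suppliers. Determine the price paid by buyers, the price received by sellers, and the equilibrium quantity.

With a tax of 4 on suppliers, they supply based on the net price p_s = p_b - 4, so qs = -23 + 12p_b.
Market clearing requires 265 - 12p_b = -23 + 12p_b; hence 288 = 24p_b and p_b = 12.
Then p_s = 12 - 4 = 8 and q = 265 - 12(12) = 121.

p_b = 12, p_s = 8, q = 121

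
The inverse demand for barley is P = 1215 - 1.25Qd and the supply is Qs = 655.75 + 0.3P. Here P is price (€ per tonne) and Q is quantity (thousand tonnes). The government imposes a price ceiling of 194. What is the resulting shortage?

Shortage = 102.85

In direct form, Qd = 972 - 0.8P.
Evaluating both curves at the ceiling price 194 gives Qd = 816.8, Qs = 713.95.
Shortage = Qd - Qs = 816.8 - 713.95 = 102.85.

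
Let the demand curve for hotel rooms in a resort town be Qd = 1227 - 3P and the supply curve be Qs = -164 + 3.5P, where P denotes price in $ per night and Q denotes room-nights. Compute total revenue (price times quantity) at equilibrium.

Equating demand and supply, 1227 - 3P = -164 + 3.5P gives 6.5P = 1391, so P* = 214.
Then Q* = 1227 - 3(214) = 585.
Total revenue = P* × Q* = 214 × 585 = 125190.

Total revenue = 125190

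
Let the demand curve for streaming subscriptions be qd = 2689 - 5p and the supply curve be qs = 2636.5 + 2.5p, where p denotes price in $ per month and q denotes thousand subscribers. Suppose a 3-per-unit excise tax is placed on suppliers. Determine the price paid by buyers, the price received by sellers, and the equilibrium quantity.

The tax drives a wedge p_b - p_s = 3. Substituting p_s = p_b - 3 into supply: qs = 2629 + 2.5p_b.
Equate demand and the shifted supply: 2689 - 5p_b = 2629 + 2.5p_b, giving 7.5p_b = 60, so p_b = 8.
Then p_s = 8 - 3 = 5 and q = 2689 - 5(8) = 2649.

p_b = 8, p_s = 5, q = 2649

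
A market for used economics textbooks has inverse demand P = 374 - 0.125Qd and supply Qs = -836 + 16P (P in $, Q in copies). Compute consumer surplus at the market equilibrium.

Consumer surplus = 184041

Rewriting in direct form: Qd = 2992 - 8P.
Set Qd = Qs: 2992 - 8P = -836 + 16P, so 3828 = 24P and P* = 159.5.
From the demand curve, Q* = 2992 - 8(159.5) = 1716.
Demand choke price (Qd = 0): P = 2992/8 = 374. Consumer surplus = ½ × (374 - 159.5) × 1716 = 184041.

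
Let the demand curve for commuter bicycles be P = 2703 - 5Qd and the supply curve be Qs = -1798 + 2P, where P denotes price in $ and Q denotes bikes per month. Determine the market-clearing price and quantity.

P* = 1063, Q* = 328

Inverting to quantity form: Qd = 540.6 - 0.2P.
At equilibrium Qd = Qs, so 540.6 - 0.2P = -1798 + 2P; collecting terms, 2338.6 = 2.2P and P* = 1063.
Then Q* = 540.6 - 0.2(1063) = 328.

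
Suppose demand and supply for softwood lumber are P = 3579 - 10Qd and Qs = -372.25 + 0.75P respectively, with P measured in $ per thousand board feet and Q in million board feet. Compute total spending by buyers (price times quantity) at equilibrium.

Solving each curve for Q: Qd = 357.9 - 0.1P.
At equilibrium Qd = Qs, so 357.9 - 0.1P = -372.25 + 0.75P; collecting terms, 730.15 = 0.85P and P* = 859.
Plugging P* into demand: Q* = 357.9 - 0.1(859) = 272.
Total spending by buyers = P* × Q* = 859 × 272 = 233648.

Total spending by buyers = 233648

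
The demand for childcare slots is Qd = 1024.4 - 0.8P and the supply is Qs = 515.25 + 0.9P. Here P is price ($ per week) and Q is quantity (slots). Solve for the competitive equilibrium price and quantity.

The market clears where 1024.4 - 0.8P = 515.25 + 0.9P. Rearranging, 1.7P = 509.15, hence P* = 299.5.
Plugging P* into demand: Q* = 1024.4 - 0.8(299.5) = 784.8.

P* = 299.5, Q* = 784.8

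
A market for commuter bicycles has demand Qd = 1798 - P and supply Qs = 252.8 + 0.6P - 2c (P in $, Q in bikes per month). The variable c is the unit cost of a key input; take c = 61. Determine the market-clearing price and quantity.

With c = 61, supply is Qs = 130.8 + 0.6P.
Set Qd = Qs: 1798 - P = 130.8 + 0.6P, so 1667.2 = 1.6P and P* = 1042.
Substitute back: Q* = 1798 - 1042 = 756.

P* = 1042, Q* = 756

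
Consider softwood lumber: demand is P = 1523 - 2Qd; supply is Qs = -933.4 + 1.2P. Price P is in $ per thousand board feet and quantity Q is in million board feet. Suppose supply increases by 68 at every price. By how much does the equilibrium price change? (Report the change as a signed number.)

ΔP = -40

Solving each curve for Q: Qd = 761.5 - 0.5P.
The market clears where 761.5 - 0.5P = -933.4 + 1.2P. Rearranging, 1.7P = 1694.9, hence P* = 997.
Then Q* = 761.5 - 0.5(997) = 263.
After the shift, supply is Qs = -865.4 + 1.2P.
Re-solving, 1.7P = 1626.9 gives P = 957 and Q = 283.
ΔP = 957 - 997 = -40.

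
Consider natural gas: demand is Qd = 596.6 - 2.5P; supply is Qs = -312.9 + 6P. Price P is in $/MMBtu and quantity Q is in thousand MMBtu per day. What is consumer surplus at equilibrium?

The market clears where 596.6 - 2.5P = -312.9 + 6P. Rearranging, 8.5P = 909.5, hence P* = 107.
Substitute back: Q* = 596.6 - 2.5(107) = 329.1.
Demand choke price (Qd = 0): P = 596.6/2.5 = 238.64. Consumer surplus = ½ × (238.64 - 107) × 329.1 = 21661.362.

Consumer surplus = 21661.362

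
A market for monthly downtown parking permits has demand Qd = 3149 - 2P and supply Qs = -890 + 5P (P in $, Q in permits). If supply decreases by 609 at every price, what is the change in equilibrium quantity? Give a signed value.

The market clears where 3149 - 2P = -890 + 5P. Rearranging, 7P = 4039, hence P* = 577.
From the demand curve, Q* = 3149 - 2(577) = 1995.
After the shift, supply is Qs = -1499 + 5P.
The new intersection has 4648 = 7P, i.e. P = 664, Q = 1821.
ΔQ = 1821 - 1995 = -174.

ΔQ = -174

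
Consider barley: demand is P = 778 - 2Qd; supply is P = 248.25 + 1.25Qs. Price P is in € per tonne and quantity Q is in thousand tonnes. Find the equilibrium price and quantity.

Inverting to quantity form: Qd = 389 - 0.5P and Qs = -198.6 + 0.8P.
The market clears where 389 - 0.5P = -198.6 + 0.8P. Rearranging, 1.3P = 587.6, hence P* = 452.
Substitute back: Q* = 389 - 0.5(452) = 163.

P* = 452, Q* = 163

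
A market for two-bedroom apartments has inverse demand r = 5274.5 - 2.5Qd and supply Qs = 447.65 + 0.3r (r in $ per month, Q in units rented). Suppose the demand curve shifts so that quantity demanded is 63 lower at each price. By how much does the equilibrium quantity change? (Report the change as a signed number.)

Solving each curve for Q: Qd = 2109.8 - 0.4r.
At equilibrium Qd = Qs, so 2109.8 - 0.4r = 447.65 + 0.3r; collecting terms, 1662.15 = 0.7r and r* = 2374.5.
Substitute back: Q* = 2109.8 - 0.4(2374.5) = 1160.
After the shift, demand is Qd = 2046.8 - 0.4r.
Re-solving, 0.7r = 1599.15 gives r = 2284.5 and Q = 1133.
ΔQ = 1133 - 1160 = -27.

ΔQ = -27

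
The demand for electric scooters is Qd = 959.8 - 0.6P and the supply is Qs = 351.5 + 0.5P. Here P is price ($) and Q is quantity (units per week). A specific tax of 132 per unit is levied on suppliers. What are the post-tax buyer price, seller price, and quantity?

P_b = 613, P_s = 481, Q = 592

The tax drives a wedge P_b - P_s = 132. Substituting P_s = P_b - 132 into supply: Qs = 285.5 + 0.5P_b.
Equate demand and the shifted supply: 959.8 - 0.6P_b = 285.5 + 0.5P_b, giving 1.1P_b = 674.3, so P_b = 613.
So P_s = 481 and the quantity traded is Q = 959.8 - 0.6(613) = 592.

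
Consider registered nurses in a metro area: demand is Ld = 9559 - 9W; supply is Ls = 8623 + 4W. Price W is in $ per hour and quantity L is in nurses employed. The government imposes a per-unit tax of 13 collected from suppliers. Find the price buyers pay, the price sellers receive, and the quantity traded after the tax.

The tax drives a wedge W_b - W_s = 13. Substituting W_s = W_b - 13 into supply: Ls = 8571 + 4W_b.
Market clearing requires 9559 - 9W_b = 8571 + 4W_b; hence 988 = 13W_b and W_b = 76.
Then W_s = 76 - 13 = 63 and L = 9559 - 9(76) = 8875.

W_b = 76, W_s = 63, L = 8875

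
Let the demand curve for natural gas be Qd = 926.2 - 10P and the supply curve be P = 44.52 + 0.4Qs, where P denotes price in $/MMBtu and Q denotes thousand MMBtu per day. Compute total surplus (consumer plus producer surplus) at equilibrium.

Total surplus = 2313.61

In direct form, Qs = -111.3 + 2.5P.
Equating demand and supply, 926.2 - 10P = -111.3 + 2.5P gives 12.5P = 1037.5, so P* = 83.
Then Q* = 926.2 - 10(83) = 96.2.
Demand choke price = 92.62; supply choke price = 44.52. CS = ½(92.62 - 83)(96.2) = 462.722; PS = ½(83 - 44.52)(96.2) = 1850.888. Total surplus = 2313.61.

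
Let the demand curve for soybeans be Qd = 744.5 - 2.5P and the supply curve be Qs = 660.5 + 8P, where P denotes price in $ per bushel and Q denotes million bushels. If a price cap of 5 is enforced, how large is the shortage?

With P fixed at 5, quantity demanded is 732 and quantity supplied is 700.5.
Shortage = Qd - Qs = 732 - 700.5 = 31.5.

Shortage = 31.5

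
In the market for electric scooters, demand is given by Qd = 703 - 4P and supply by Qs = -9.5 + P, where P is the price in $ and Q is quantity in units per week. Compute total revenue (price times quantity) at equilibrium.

Total revenue = 18952.5

Set Qd = Qs: 703 - 4P = -9.5 + P, so 712.5 = 5P and P* = 142.5.
Plugging P* into demand: Q* = 703 - 4(142.5) = 133.
Total revenue = P* × Q* = 142.5 × 133 = 18952.5.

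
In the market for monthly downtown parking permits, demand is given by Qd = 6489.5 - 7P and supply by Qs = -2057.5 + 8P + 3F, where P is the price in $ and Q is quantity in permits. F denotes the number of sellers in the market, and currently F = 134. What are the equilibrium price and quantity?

With F = 134, supply is Qs = -1655.5 + 8P.
Equating demand and supply, 6489.5 - 7P = -1655.5 + 8P gives 15P = 8145, so P* = 543.
Substitute back: Q* = 6489.5 - 7(543) = 2688.5.

P* = 543, Q* = 2688.5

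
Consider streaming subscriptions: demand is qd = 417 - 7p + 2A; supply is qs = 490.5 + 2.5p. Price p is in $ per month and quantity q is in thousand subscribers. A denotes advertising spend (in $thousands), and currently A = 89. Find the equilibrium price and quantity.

With A = 89, demand is qd = 595 - 7p.
Equating demand and supply, 595 - 7p = 490.5 + 2.5p gives 9.5p = 104.5, so p* = 11.
Plugging p* into demand: q* = 595 - 7(11) = 518.

p* = 11, q* = 518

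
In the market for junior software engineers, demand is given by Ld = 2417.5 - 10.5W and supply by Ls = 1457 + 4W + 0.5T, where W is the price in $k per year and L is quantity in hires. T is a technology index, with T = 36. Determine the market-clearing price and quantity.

With T = 36, supply is Ls = 1475 + 4W.
The market clears where 2417.5 - 10.5W = 1475 + 4W. Rearranging, 14.5W = 942.5, hence W* = 65.
From the demand curve, L* = 2417.5 - 10.5(65) = 1735.

W* = 65, L* = 1735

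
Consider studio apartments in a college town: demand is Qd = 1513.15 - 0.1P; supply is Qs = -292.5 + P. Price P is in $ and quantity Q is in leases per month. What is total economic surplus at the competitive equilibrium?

Total surplus = 10008905.5

Equating demand and supply, 1513.15 - 0.1P = -292.5 + P gives 1.1P = 1805.65, so P* = 1641.5.
Substitute back: Q* = 1513.15 - 0.1(1641.5) = 1349.
Demand choke price = 15131.5; supply choke price = 292.5. CS = ½(15131.5 - 1641.5)(1349) = 9099005; PS = ½(1641.5 - 292.5)(1349) = 909900.5. Total surplus = 10008905.5.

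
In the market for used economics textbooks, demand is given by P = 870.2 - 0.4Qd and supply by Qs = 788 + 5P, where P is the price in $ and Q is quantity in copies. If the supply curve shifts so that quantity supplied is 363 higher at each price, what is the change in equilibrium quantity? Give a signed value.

ΔQ = 121

Rewriting in direct form: Qd = 2175.5 - 2.5P.
Equating demand and supply, 2175.5 - 2.5P = 788 + 5P gives 7.5P = 1387.5, so P* = 185.
Plugging P* into demand: Q* = 2175.5 - 2.5(185) = 1713.
After the shift, supply is Qs = 1151 + 5P.
The new intersection has 1024.5 = 7.5P, i.e. P = 136.6, Q = 1834.
ΔQ = 1834 - 1713 = 121.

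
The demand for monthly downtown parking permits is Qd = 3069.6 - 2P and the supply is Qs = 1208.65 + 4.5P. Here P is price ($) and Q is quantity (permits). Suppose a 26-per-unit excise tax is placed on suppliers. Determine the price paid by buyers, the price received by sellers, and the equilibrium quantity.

With a tax of 26 on suppliers, they supply based on the net price P_s = P_b - 26, so Qs = 1091.65 + 4.5P_b.
Set Qd = Qs: 3069.6 - 2P_b = 1091.65 + 4.5P_b, so 1977.95 = 6.5P_b and P_b = 304.3.
Then P_s = 304.3 - 26 = 278.3 and Q = 3069.6 - 2(304.3) = 2461.

P_b = 304.3, P_s = 278.3, Q = 2461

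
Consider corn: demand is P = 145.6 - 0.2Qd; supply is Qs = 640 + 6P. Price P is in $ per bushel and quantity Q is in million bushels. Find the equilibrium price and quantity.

P* = 8, Q* = 688

Inverting to quantity form: Qd = 728 - 5P.
Equating demand and supply, 728 - 5P = 640 + 6P gives 11P = 88, so P* = 8.
From the demand curve, Q* = 728 - 5(8) = 688.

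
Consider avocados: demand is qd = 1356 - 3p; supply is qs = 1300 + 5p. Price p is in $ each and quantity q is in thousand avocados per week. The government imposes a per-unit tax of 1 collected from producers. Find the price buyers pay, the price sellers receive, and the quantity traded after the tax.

p_b = 7.625, p_s = 6.625, q = 1333.125

With a tax of 1 on producers, they supply based on the net price p_s = p_b - 1, so qs = 1295 + 5p_b.
Equate demand and the shifted supply: 1356 - 3p_b = 1295 + 5p_b, giving 8p_b = 61, so p_b = 7.625.
So p_s = 6.625 and the quantity traded is q = 1356 - 3(7.625) = 1333.125.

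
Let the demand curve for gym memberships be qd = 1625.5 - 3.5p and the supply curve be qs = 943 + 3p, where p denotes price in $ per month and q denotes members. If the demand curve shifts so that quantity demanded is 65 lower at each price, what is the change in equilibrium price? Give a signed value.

Set qd = qs: 1625.5 - 3.5p = 943 + 3p, so 682.5 = 6.5p and p* = 105.
From the demand curve, q* = 1625.5 - 3.5(105) = 1258.
After the shift, demand is qd = 1560.5 - 3.5p.
The new intersection has 617.5 = 6.5p, i.e. p = 95, q = 1228.
Δp = 95 - 105 = -10.

Δp = -10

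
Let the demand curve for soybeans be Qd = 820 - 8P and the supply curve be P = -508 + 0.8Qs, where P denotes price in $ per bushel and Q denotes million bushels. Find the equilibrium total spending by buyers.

In direct form, Qs = 635 + 1.25P.
Equating demand and supply, 820 - 8P = 635 + 1.25P gives 9.25P = 185, so P* = 20.
From the demand curve, Q* = 820 - 8(20) = 660.
Total spending by buyers = P* × Q* = 20 × 660 = 13200.

Total spending by buyers = 13200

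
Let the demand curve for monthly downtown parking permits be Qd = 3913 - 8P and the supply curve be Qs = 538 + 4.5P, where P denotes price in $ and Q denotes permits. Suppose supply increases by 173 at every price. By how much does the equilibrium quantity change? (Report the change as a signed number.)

ΔQ = 110.72

At equilibrium Qd = Qs, so 3913 - 8P = 538 + 4.5P; collecting terms, 3375 = 12.5P and P* = 270.
From the demand curve, Q* = 3913 - 8(270) = 1753.
After the shift, supply is Qs = 711 + 4.5P.
The new intersection has 3202 = 12.5P, i.e. P = 256.16, Q = 1863.72.
ΔQ = 1863.72 - 1753 = 110.72.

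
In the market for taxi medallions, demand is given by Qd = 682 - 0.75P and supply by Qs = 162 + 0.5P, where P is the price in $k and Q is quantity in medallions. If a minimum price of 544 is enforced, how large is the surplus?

Evaluating both curves at the floor price 544 gives Qd = 274, Qs = 434.
Surplus = Qs - Qd = 434 - 274 = 160.

Surplus = 160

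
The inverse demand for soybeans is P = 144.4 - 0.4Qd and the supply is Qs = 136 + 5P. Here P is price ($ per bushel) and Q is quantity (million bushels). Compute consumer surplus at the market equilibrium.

Consumer surplus = 16359.2

Rewriting in direct form: Qd = 361 - 2.5P.
The market clears where 361 - 2.5P = 136 + 5P. Rearranging, 7.5P = 225, hence P* = 30.
Then Q* = 361 - 2.5(30) = 286.
Demand choke price (Qd = 0): P = 361/2.5 = 144.4. Consumer surplus = ½ × (144.4 - 30) × 286 = 16359.2.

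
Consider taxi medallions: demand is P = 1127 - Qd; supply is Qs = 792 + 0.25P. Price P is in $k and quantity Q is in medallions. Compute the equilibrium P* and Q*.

Solving each curve for Q: Qd = 1127 - P.
Equating demand and supply, 1127 - P = 792 + 0.25P gives 1.25P = 335, so P* = 268.
From the demand curve, Q* = 1127 - 268 = 859.

P* = 268, Q* = 859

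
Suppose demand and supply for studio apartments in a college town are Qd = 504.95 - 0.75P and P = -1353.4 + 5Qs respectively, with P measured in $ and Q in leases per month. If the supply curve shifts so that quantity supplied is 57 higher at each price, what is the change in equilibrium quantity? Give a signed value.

In direct form, Qs = 270.68 + 0.2P.
At equilibrium Qd = Qs, so 504.95 - 0.75P = 270.68 + 0.2P; collecting terms, 234.27 = 0.95P and P* = 246.6.
Substitute back: Q* = 504.95 - 0.75(246.6) = 320.
After the shift, supply is Qs = 327.68 + 0.2P.
Re-solving, 0.95P = 177.27 gives P = 186.6 and Q = 365.
ΔQ = 365 - 320 = 45.

ΔQ = 45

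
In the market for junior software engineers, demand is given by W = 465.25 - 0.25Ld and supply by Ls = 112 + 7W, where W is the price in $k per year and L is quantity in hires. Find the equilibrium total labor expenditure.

Total labor expenditure = 194775

Rewriting in direct form: Ld = 1861 - 4W.
The market clears where 1861 - 4W = 112 + 7W. Rearranging, 11W = 1749, hence W* = 159.
From the demand curve, L* = 1861 - 4(159) = 1225.
Total labor expenditure = W* × L* = 159 × 1225 = 194775.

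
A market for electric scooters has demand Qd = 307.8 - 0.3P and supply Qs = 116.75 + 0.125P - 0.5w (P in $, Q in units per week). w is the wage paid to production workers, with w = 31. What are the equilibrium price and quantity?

With w = 31, supply is Qs = 101.25 + 0.125P.
Equating demand and supply, 307.8 - 0.3P = 101.25 + 0.125P gives 0.425P = 206.55, so P* = 486.
Plugging P* into demand: Q* = 307.8 - 0.3(486) = 162.

P* = 486, Q* = 162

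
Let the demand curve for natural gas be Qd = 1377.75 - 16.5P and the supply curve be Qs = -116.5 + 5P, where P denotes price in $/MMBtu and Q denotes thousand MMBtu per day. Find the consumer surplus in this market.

Consumer surplus = 1617

The market clears where 1377.75 - 16.5P = -116.5 + 5P. Rearranging, 21.5P = 1494.25, hence P* = 69.5.
From the demand curve, Q* = 1377.75 - 16.5(69.5) = 231.
Demand choke price (Qd = 0): P = 1377.75/16.5 = 83.5. Consumer surplus = ½ × (83.5 - 69.5) × 231 = 1617.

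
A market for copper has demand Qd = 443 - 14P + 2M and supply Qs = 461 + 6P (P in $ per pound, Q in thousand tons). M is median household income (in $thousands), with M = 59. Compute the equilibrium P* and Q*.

P* = 5, Q* = 491

With M = 59, demand is Qd = 561 - 14P.
Set Qd = Qs: 561 - 14P = 461 + 6P, so 100 = 20P and P* = 5.
From the demand curve, Q* = 561 - 14(5) = 491.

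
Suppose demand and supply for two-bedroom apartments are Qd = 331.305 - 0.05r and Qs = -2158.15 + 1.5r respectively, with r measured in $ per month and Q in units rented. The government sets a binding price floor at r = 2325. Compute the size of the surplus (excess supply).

With r fixed at 2325, quantity demanded is 215.055 and quantity supplied is 1329.35.
Surplus = Qs - Qd = 1329.35 - 215.055 = 1114.295.

Surplus = 1114.295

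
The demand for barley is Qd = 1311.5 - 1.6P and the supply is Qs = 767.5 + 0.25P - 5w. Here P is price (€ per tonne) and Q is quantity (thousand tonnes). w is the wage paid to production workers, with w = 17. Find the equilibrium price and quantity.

P* = 340, Q* = 767.5

With w = 17, supply is Qs = 682.5 + 0.25P.
Set Qd = Qs: 1311.5 - 1.6P = 682.5 + 0.25P, so 629 = 1.85P and P* = 340.
Then Q* = 1311.5 - 1.6(340) = 767.5.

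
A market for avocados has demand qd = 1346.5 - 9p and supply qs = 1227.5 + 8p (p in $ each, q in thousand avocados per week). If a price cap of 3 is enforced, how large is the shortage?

Shortage = 68

With p fixed at 3, quantity demanded is 1319.5 and quantity supplied is 1251.5.
Shortage = qd - qs = 1319.5 - 1251.5 = 68.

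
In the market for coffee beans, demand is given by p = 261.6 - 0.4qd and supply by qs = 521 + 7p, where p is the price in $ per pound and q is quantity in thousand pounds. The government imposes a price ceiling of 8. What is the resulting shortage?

In direct form, qd = 654 - 2.5p.
At p = 8: qd = 634 and qs = 577.
Shortage = qd - qs = 634 - 577 = 57.

Shortage = 57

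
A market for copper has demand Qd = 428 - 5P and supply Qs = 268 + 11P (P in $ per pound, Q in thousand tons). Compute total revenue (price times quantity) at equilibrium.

At equilibrium Qd = Qs, so 428 - 5P = 268 + 11P; collecting terms, 160 = 16P and P* = 10.
From the demand curve, Q* = 428 - 5(10) = 378.
Total revenue = P* × Q* = 10 × 378 = 3780.

Total revenue = 3780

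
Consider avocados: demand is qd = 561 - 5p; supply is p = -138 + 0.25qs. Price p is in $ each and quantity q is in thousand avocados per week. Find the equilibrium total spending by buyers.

Total spending by buyers = 556

In direct form, qs = 552 + 4p.
The market clears where 561 - 5p = 552 + 4p. Rearranging, 9p = 9, hence p* = 1.
From the demand curve, q* = 561 - 5(1) = 556.
Total spending by buyers = p* × q* = 1 × 556 = 556.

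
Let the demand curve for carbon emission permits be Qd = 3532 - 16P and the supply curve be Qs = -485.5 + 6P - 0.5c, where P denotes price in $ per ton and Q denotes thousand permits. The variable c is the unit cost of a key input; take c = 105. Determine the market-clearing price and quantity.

P* = 185, Q* = 572

With c = 105, supply is Qs = -538 + 6P.
The market clears where 3532 - 16P = -538 + 6P. Rearranging, 22P = 4070, hence P* = 185.
From the demand curve, Q* = 3532 - 16(185) = 572.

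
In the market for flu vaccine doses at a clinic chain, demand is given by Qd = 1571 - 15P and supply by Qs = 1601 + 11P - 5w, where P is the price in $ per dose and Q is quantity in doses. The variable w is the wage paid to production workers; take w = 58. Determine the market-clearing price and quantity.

With w = 58, supply is Qs = 1311 + 11P.
At equilibrium Qd = Qs, so 1571 - 15P = 1311 + 11P; collecting terms, 260 = 26P and P* = 10.
Then Q* = 1571 - 15(10) = 1421.

P* = 10, Q* = 1421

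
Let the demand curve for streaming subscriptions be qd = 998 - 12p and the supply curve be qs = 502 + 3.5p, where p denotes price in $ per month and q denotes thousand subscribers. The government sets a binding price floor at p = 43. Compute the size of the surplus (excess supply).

Evaluating both curves at the floor price 43 gives qd = 482, qs = 652.5.
Surplus = qs - qd = 652.5 - 482 = 170.5.

Surplus = 170.5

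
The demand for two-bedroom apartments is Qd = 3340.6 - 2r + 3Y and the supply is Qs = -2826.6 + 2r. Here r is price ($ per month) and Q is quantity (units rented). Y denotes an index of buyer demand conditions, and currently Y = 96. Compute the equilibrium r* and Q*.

With Y = 96, demand is Qd = 3628.6 - 2r.
The market clears where 3628.6 - 2r = -2826.6 + 2r. Rearranging, 4r = 6455.2, hence r* = 1613.8.
From the demand curve, Q* = 3628.6 - 2(1613.8) = 401.

r* = 1613.8, Q* = 401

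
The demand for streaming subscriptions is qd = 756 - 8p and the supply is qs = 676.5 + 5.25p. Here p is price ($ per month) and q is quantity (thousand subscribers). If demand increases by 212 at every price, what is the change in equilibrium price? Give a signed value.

Δp = 16

The market clears where 756 - 8p = 676.5 + 5.25p. Rearranging, 13.25p = 79.5, hence p* = 6.
Then q* = 756 - 8(6) = 708.
After the shift, demand is qd = 968 - 8p.
The new intersection has 291.5 = 13.25p, i.e. p = 22, q = 792.
Δp = 22 - 6 = 16.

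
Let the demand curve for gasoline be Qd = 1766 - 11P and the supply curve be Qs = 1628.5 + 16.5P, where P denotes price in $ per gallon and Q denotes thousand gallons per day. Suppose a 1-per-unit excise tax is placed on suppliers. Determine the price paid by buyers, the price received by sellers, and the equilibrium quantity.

P_b = 5.6, P_s = 4.6, Q = 1704.4

With a tax of 1 on suppliers, they supply based on the net price P_s = P_b - 1, so Qs = 1612 + 16.5P_b.
Set Qd = Qs: 1766 - 11P_b = 1612 + 16.5P_b, so 154 = 27.5P_b and P_b = 5.6.
So P_s = 4.6 and the quantity traded is Q = 1766 - 11(5.6) = 1704.4.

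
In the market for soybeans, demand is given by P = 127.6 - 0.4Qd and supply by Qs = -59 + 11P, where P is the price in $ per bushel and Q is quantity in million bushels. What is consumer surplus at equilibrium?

Consumer surplus = 12400.2

Solving each curve for Q: Qd = 319 - 2.5P.
Set Qd = Qs: 319 - 2.5P = -59 + 11P, so 378 = 13.5P and P* = 28.
From the demand curve, Q* = 319 - 2.5(28) = 249.
Demand choke price (Qd = 0): P = 319/2.5 = 127.6. Consumer surplus = ½ × (127.6 - 28) × 249 = 12400.2.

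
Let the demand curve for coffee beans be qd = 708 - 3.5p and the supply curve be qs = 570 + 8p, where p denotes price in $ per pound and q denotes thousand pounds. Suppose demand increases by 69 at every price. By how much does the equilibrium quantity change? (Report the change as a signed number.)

Equating demand and supply, 708 - 3.5p = 570 + 8p gives 11.5p = 138, so p* = 12.
Then q* = 708 - 3.5(12) = 666.
After the shift, demand is qd = 777 - 3.5p.
New equilibrium: 207 = 11.5p, so p = 18 and q = 714.
Δq = 714 - 666 = 48.

Δq = 48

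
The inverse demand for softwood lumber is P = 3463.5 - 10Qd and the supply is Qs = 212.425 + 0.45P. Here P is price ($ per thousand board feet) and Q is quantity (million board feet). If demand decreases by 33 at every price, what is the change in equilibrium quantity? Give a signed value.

Rewriting in direct form: Qd = 346.35 - 0.1P.
The market clears where 346.35 - 0.1P = 212.425 + 0.45P. Rearranging, 0.55P = 133.925, hence P* = 243.5.
From the demand curve, Q* = 346.35 - 0.1(243.5) = 322.
After the shift, demand is Qd = 313.35 - 0.1P.
The new intersection has 100.925 = 0.55P, i.e. P = 183.5, Q = 295.
ΔQ = 295 - 322 = -27.

ΔQ = -27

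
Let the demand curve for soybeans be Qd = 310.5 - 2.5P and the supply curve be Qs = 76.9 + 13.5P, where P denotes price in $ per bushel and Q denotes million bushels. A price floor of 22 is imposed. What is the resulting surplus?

Surplus = 118.4

Evaluating both curves at the floor price 22 gives Qd = 255.5, Qs = 373.9.
Surplus = Qs - Qd = 373.9 - 255.5 = 118.4.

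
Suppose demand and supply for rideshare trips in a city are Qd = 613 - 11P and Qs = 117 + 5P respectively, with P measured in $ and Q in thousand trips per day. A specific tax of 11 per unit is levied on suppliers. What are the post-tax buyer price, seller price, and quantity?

With a tax of 11 on suppliers, they supply based on the net price P_s = P_b - 11, so Qs = 62 + 5P_b.
Market clearing requires 613 - 11P_b = 62 + 5P_b; hence 551 = 16P_b and P_b = 34.4375.
Then P_s = 34.4375 - 11 = 23.4375 and Q = 613 - 11(34.4375) = 234.1875.

P_b = 34.4375, P_s = 23.4375, Q = 234.1875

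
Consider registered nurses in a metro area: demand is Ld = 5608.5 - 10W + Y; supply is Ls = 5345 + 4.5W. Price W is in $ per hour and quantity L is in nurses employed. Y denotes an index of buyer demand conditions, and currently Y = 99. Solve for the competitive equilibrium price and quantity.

W* = 25, L* = 5457.5

With Y = 99, demand is Ld = 5707.5 - 10W.
The market clears where 5707.5 - 10W = 5345 + 4.5W. Rearranging, 14.5W = 362.5, hence W* = 25.
Substitute back: L* = 5707.5 - 10(25) = 5457.5.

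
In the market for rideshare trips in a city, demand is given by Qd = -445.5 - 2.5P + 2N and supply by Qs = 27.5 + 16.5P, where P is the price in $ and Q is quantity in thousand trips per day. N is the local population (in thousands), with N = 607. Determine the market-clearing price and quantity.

P* = 39, Q* = 671

With N = 607, demand is Qd = 768.5 - 2.5P.
Set Qd = Qs: 768.5 - 2.5P = 27.5 + 16.5P, so 741 = 19P and P* = 39.
Then Q* = 768.5 - 2.5(39) = 671.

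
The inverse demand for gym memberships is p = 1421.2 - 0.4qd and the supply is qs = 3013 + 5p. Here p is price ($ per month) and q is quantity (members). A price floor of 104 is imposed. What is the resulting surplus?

Surplus = 240

Rewriting in direct form: qd = 3553 - 2.5p.
At p = 104: qd = 3293 and qs = 3533.
Surplus = qs - qd = 3533 - 3293 = 240.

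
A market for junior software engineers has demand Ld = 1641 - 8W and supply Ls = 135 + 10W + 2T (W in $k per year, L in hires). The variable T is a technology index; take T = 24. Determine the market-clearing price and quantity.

W* = 81, L* = 993

With T = 24, supply is Ls = 183 + 10W.
Equating demand and supply, 1641 - 8W = 183 + 10W gives 18W = 1458, so W* = 81.
Substitute back: L* = 1641 - 8(81) = 993.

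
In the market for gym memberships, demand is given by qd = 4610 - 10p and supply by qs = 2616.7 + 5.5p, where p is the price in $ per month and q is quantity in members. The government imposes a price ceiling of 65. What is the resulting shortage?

Shortage = 985.8

With p fixed at 65, quantity demanded is 3960 and quantity supplied is 2974.2.
Shortage = qd - qs = 3960 - 2974.2 = 985.8.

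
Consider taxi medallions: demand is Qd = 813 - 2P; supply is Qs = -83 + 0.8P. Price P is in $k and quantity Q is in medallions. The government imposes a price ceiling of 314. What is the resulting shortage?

Shortage = 16.8

Evaluating both curves at the ceiling price 314 gives Qd = 185, Qs = 168.2.
Shortage = Qd - Qs = 185 - 168.2 = 16.8.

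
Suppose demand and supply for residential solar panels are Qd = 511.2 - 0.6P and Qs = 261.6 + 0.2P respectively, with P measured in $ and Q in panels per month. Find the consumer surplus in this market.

Consumer surplus = 87480

Equating demand and supply, 511.2 - 0.6P = 261.6 + 0.2P gives 0.8P = 249.6, so P* = 312.
Plugging P* into demand: Q* = 511.2 - 0.6(312) = 324.
Demand choke price (Qd = 0): P = 511.2/0.6 = 852. Consumer surplus = ½ × (852 - 312) × 324 = 87480.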